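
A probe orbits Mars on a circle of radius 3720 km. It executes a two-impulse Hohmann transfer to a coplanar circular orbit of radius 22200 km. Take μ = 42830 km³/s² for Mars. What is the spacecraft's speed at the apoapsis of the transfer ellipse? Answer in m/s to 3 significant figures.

v = 744 m/s

Transfer-ellipse semi-major axis a_t = (r₁ + r₂)/2 = (3720 + 22200)/2 = 12960 km.
At apoapsis, r = 22200 km.
Applying v² = μ(2/r − 1/a_t): v = 0.7442 km/s.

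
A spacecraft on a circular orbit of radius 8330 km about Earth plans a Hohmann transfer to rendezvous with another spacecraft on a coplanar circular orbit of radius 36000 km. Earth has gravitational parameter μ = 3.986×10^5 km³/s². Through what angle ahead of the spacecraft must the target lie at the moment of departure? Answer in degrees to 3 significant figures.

Semi-major axis of the transfer orbit: a_t = (8330 + 36000)/2 = 22165 km.
Transfer time t = π√(a_t³/μ) = 16420 s.
Target angular speed ω₂ = √(μ/r₂³) = 9.243×10^-5 rad/s.
Angle swept by the target during transfer: ω₂·t = 1.5177 rad = 86.96°.
Arrival is 180° from departure on the ellipse, so φ = 180° − 86.96° = 93.0°.

φ = 93.0°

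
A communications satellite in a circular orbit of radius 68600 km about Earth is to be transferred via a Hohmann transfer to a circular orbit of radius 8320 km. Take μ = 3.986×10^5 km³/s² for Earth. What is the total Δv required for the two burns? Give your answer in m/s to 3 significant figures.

Semi-major axis of the transfer orbit: a_t = (68600 + 8320)/2 = 38460 km.
At r₁ the circular-orbit speed is v₁ = √(μ/r₁) = 2.410497 km/s.
Transfer-orbit speed at r₁ (vis-viva): v_a = √[μ(2/r₁ − 1/a_t)] = 1.121150 km/s.
First burn Δv₁ = |v_a − v₁| = 1.2893 km/s.
At r₂, v₂ = √(μ/r₂) = 6.9216 km/s.
Transfer-orbit speed at r₂: v_p = √[μ(2/r₂ − 1/a_t)] = 9.2441 km/s.
Second burn Δv₂ = |v₂ − v_p| = 2.3225 km/s.
Δv = Δv₁ + Δv₂ = 1.2893 + 2.3225 = 3.612 km/s.

Δv = 3610 m/s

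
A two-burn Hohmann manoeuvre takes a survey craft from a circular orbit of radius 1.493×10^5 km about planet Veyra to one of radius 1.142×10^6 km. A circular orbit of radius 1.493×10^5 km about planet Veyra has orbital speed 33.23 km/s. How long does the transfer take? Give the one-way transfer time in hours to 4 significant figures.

t = 35.26 hours

From the circular-orbit relation v² = μ/r at r = 1.493×10^5 km: μ = v²r = (33.23)² × 1.493×10^5 = 1.64862×10^8 km³/s².
Transfer-ellipse semi-major axis a_t = (r₁ + r₂)/2 = (1.493×10^5 + 1.142×10^6)/2 = 6.4565×10^5 km.
By Kepler's third law the transfer-orbit period is T = 2π√(a_t³/μ), so t = T/2 = 1.2694×10^5 s.
Converting: 1.2694×10^5 s ÷ 3600 s/hour = 35.26 hours.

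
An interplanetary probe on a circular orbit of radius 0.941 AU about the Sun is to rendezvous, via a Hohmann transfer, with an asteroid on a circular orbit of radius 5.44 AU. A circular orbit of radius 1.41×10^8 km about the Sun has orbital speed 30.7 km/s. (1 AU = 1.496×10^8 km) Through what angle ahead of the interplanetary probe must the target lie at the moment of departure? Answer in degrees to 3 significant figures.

φ = 99.2°

From the circular-orbit relation v² = μ/r at r = 1.41×10^8 km: μ = v²r = (30.7)² × 1.41×10^8 = 1.32891×10^11 km³/s².
In km: r₁ = 0.941 × 1.496×10^8 = 1.407736×10^8 km; r₂ = 5.44 × 1.496×10^8 = 8.13824×10^8 km.
The Hohmann ellipse has a_t = (r₁ + r₂)/2 = 4.772988×10^8 km.
Transfer time t = π√(a_t³/μ) = 8.9864×10^7 s.
Target angular speed ω₂ = √(μ/r₂³) = 1.5702×10^-8 rad/s.
Angle swept by the target during transfer: ω₂·t = 1.41104 rad = 80.847°.
Arrival is 180° from departure on the ellipse, so φ = 180° − 80.847° = 99.2°.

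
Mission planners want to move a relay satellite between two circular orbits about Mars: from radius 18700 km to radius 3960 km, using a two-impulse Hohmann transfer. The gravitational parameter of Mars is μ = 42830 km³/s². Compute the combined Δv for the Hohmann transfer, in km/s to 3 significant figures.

Δv = 1.56 km/s

The Hohmann ellipse has a_t = (r₁ + r₂)/2 = 11330 km.
At r₁ the circular-orbit speed is v₁ = √(μ/r₁) = 1.5134 km/s.
Transfer-orbit speed at r₁ (vis-viva): v_a = √[μ(2/r₁ − 1/a_t)] = 0.89472 km/s.
First burn Δv₁ = |v_a − v₁| = 0.6187 km/s.
At r₂, v₂ = √(μ/r₂) = 3.28872 km/s.
Transfer-orbit speed at r₂: v_p = √[μ(2/r₂ − 1/a_t)] = 4.22505 km/s.
Second burn Δv₂ = |v₂ − v_p| = 0.9363 km/s.
Total Δv = Δv₁ + Δv₂ = 1.555 km/s.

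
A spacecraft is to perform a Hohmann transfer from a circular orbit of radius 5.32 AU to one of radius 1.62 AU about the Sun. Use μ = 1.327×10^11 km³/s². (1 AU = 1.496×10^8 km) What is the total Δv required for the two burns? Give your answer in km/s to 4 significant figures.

Δv = 9.664 km/s

In km: r₁ = 5.32 × 1.496×10^8 = 7.95872×10^8 km; r₂ = 1.62 × 1.496×10^8 = 2.42352×10^8 km.
Transfer-ellipse semi-major axis a_t = (r₁ + r₂)/2 = (7.95872×10^8 + 2.42352×10^8)/2 = 5.19112×10^8 km.
At r₁ the circular-orbit speed is v₁ = √(μ/r₁) = 12.913 km/s.
Transfer-orbit speed at r₁ (v² = μ(2/r − 1/a)): v_a = √[μ(2/r₁ − 1/a_t)] = 8.8228 km/s.
First burn Δv₁ = |v_a − v₁| = 4.090 km/s.
Circular speed at r₂: v₂ = √(μ/r₂) = 23.400 km/s.
Transfer-orbit speed at r₂: v_p = √[μ(2/r₂ − 1/a_t)] = 28.974 km/s.
Second burn Δv₂ = |v₂ − v_p| = 5.574 km/s.
Δv = Δv₁ + Δv₂ = 4.090 + 5.574 = 9.664 km/s.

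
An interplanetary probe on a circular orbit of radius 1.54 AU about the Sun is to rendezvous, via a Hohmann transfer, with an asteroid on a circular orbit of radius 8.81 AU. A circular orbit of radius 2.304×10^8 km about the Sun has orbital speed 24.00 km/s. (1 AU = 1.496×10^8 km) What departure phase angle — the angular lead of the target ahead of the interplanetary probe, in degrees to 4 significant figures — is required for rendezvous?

φ = 98.96°

From the circular-orbit relation v² = μ/r at r = 2.304×10^8 km: μ = v²r = (24.00)² × 2.304×10^8 = 1.32710×10^11 km³/s².
In km: r₁ = 1.54 × 1.496×10^8 = 2.30384×10^8 km; r₂ = 8.81 × 1.496×10^8 = 1.317976×10^9 km.
Semi-major axis of the transfer orbit: a_t = (2.30384×10^8 + 1.317976×10^9)/2 = 7.7418×10^8 km.
The half-period of the transfer ellipse is t = π√(a_t³/μ) = 1.85763×10^8 s.
Target angular speed ω₂ = √(μ/r₂³) = 7.61362×10^-9 rad/s.
Angle swept by the target during transfer: ω₂·t = 1.41433 rad = 81.04°.
The interplanetary probe traverses 180° on the transfer ellipse, so the target must lead by 180° − 81.04° = 98.96°.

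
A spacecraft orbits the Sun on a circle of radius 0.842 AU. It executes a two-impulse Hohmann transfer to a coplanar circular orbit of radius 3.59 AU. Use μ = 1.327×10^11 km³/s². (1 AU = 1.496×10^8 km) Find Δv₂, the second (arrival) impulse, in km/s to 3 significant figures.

Δv₂ = 6.03 km/s

In km: r₁ = 0.842 × 1.496×10^8 = 1.259632×10^8 km; r₂ = 3.59 × 1.496×10^8 = 5.37064×10^8 km.
Transfer-ellipse semi-major axis a_t = (r₁ + r₂)/2 = (1.259632×10^8 + 5.37064×10^8)/2 = 3.315136×10^8 km.
On the circular orbit at r = 5.37064×10^8 km, v_c = √(μ/r) = 15.719 km/s.
Vis-viva on the transfer ellipse at r = 5.37064×10^8 km gives v_t = √[μ(2/r − 1/a_t)] = 9.6893 km/s.
Δv₂ = |v_t − v_c| = |9.6893 − 15.719| = 6.030 km/s.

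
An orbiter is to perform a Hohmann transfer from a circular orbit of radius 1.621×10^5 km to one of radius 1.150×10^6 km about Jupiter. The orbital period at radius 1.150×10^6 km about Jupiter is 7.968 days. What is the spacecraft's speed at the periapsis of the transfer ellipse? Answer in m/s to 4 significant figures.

From Kepler's third law T² = 4π²r³/μ at r = 1.150×10^6 km, T = 7.968 days = 7.968 × 86400 s = 6.884352×10^5 s: μ = 4π²r³/T² = 1.26686×10^8 km³/s².
The Hohmann ellipse has a_t = (r₁ + r₂)/2 = 6.5605×10^5 km.
The periapsis of the transfer ellipse is at r = 1.621×10^5 km.
Vis-viva: v = √[μ(2/r − 1/a_t)] = √[1.26686×10^8 × (2/1.621×10^5 − 1/6.5605×10^5)] = 37.01 km/s.

v = 37010 m/s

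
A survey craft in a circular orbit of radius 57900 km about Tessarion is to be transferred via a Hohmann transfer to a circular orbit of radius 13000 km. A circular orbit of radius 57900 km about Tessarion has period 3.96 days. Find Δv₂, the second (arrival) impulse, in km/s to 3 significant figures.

From Kepler's third law T² = 4π²r³/μ at r = 57900 km, T = 3.96 days = 3.96 × 86400 s = 3.42144×10^5 s: μ = 4π²r³/T² = 65460.2 km³/s².
Semi-major axis of the transfer orbit: a_t = (57900 + 13000)/2 = 35450 km.
On the circular orbit at r = 13000 km, v_c = √(μ/r) = 2.2440 km/s.
Transfer-orbit speed at the same r (vis-viva, a = a_t): v_t = √[μ(2/r − 1/a_t)] = 2.8678 km/s.
Δv₂ = |v_t − v_c| = |2.8678 − 2.2440| = 0.6238 km/s.

Δv₂ = 0.624 km/s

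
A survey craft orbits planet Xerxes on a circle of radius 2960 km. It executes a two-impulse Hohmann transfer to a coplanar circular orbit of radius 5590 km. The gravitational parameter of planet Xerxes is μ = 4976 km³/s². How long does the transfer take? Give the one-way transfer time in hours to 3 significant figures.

t = 3.46 hours

The Hohmann ellipse has a_t = (r₁ + r₂)/2 = 4275 km.
Half the transfer-orbit period gives t = π√(a_t³/μ) = 12450 s.
Converting: 12450 s ÷ 3600 s/hour = 3.46 hours.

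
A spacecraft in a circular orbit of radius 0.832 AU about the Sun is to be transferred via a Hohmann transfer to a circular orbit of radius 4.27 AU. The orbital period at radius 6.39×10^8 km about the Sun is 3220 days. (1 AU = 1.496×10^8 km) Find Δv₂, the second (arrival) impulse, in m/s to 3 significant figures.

Δv₂ = 6190 m/s

From Kepler's third law T² = 4π²r³/μ at r = 6.39×10^8 km, T = 3220 days = 3220 × 86400 s = 2.78208×10^8 s: μ = 4π²r³/T² = 1.33083×10^11 km³/s².
In km: r₁ = 0.832 × 1.496×10^8 = 1.244672×10^8 km; r₂ = 4.27 × 1.496×10^8 = 6.38792×10^8 km.
Transfer-ellipse semi-major axis a_t = (r₁ + r₂)/2 = (1.244672×10^8 + 6.38792×10^8)/2 = 3.816296×10^8 km.
On the circular orbit at r = 6.38792×10^8 km, v_c = √(μ/r) = 14.434 km/s.
Vis-viva on the transfer ellipse at r = 6.38792×10^8 km gives v_t = √[μ(2/r − 1/a_t)] = 8.2431 km/s.
Δv₂ = |v_t − v_c| = |8.2431 − 14.434| = 6.191 km/s.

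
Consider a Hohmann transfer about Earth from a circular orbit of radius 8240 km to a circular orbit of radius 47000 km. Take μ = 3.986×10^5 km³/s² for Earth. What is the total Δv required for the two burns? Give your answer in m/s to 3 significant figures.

The Hohmann ellipse has a_t = (r₁ + r₂)/2 = 27620 km.
At r₁ the circular-orbit speed is v₁ = √(μ/r₁) = 6.9551 km/s.
On the transfer ellipse at r₁, vis-viva equation gives v_p = √[μ(2/r₁ − 1/a_t)] = 9.0728 km/s.
First burn Δv₁ = |v_p − v₁| = 2.1177 km/s.
Circular speed at r₂: v₂ = √(μ/r₂) = 2.9122 km/s.
Transfer-orbit speed at r₂: v_a = √[μ(2/r₂ − 1/a_t)] = 1.5906 km/s.
Second burn Δv₂ = |v₂ − v_a| = 1.3216 km/s.
Total Δv = Δv₁ + Δv₂ = 3.439 km/s.

Δv = 3440 m/s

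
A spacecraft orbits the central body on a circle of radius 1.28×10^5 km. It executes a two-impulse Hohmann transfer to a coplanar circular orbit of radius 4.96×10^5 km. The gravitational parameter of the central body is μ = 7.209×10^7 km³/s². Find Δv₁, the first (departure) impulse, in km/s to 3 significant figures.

Δv₁ = 6.19 km/s

Semi-major axis of the transfer orbit: a_t = (1.280×10^5 + 4.960×10^5)/2 = 3.120×10^5 km.
On the circular orbit at r = 1.280×10^5 km, v_c = √(μ/r) = 23.73 km/s.
Transfer-orbit speed at the same r (vis-viva, a = a_t): v_t = √[μ(2/r − 1/a_t)] = 29.92 km/s.
Δv₁ = |v_t − v_c| = |29.92 − 23.73| = 6.190 km/s.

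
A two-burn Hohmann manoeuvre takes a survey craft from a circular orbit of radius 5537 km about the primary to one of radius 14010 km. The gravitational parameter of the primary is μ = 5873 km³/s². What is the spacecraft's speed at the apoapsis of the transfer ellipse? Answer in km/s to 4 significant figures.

v = 0.4873 km/s

Transfer-ellipse semi-major axis a_t = (r₁ + r₂)/2 = (5537 + 14010)/2 = 9773.5 km.
At apoapsis, r = 14010 km.
Applying v² = μ(2/r − 1/a_t): v = 0.4873 km/s.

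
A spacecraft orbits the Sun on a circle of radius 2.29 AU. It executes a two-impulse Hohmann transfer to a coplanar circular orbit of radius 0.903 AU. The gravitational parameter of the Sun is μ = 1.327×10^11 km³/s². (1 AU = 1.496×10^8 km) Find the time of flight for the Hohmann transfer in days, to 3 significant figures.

t = 368 days

In km: r₁ = 2.29 × 1.496×10^8 = 3.42584×10^8 km; r₂ = 0.903 × 1.496×10^8 = 1.350888×10^8 km.
Semi-major axis of the transfer orbit: a_t = (3.42584×10^8 + 1.350888×10^8)/2 = 2.388364×10^8 km.
By Kepler's third law the transfer-orbit period is T = 2π√(a_t³/μ), so t = T/2 = 3.183×10^7 s.
Converting: 3.183×10^7 s ÷ 86400 s/day = 368 days.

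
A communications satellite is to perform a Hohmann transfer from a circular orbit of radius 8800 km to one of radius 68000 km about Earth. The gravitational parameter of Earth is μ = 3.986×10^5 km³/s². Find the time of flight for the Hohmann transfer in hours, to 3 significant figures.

Semi-major axis of the transfer orbit: a_t = (8800 + 68000)/2 = 38400 km.
Transfer time t = π√(a_t³/μ) = π√((38400)³ / 3.986×10^5) = 37440 s.
Converting: 37440 s ÷ 3600 s/hour = 10.4 hours.

t = 10.4 hours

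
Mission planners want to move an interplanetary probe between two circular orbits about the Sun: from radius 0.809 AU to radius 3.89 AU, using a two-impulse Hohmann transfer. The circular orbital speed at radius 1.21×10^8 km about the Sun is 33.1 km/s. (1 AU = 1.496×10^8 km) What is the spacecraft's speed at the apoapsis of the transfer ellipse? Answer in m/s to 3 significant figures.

From the circular-orbit relation v² = μ/r at r = 1.21×10^8 km: μ = v²r = (33.1)² × 1.21×10^8 = 1.32569×10^11 km³/s².
In km: r₁ = 0.809 × 1.496×10^8 = 1.210264×10^8 km; r₂ = 3.89 × 1.496×10^8 = 5.81944×10^8 km.
The Hohmann ellipse has a_t = (r₁ + r₂)/2 = 3.514852×10^8 km.
At apoapsis, r = 5.81944×10^8 km.
From the vis-viva equation, v = √[μ(2/r − 1/a_t)] = 8.857 km/s.

v = 8860 m/s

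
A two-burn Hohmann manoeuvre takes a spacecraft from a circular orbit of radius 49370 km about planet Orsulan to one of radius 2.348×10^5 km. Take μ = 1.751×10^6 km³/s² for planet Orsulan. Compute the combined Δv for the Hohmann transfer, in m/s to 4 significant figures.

Δv = 2821 m/s

Semi-major axis of the transfer orbit: a_t = (49370 + 2.348×10^5)/2 = 1.42085×10^5 km.
Circular speed at r₁: v₁ = √(μ/r₁) = √(1.751×10^6/49370) = 5.9554 km/s.
Transfer-orbit speed at r₁ (vis-viva): v_p = √[μ(2/r₁ − 1/a_t)] = 7.6557 km/s.
First burn Δv₁ = |v_p − v₁| = 1.700 km/s.
Circular speed at r₂: v₂ = √(μ/r₂) = 2.731 km/s.
Transfer-orbit speed at r₂: v_a = √[μ(2/r₂ − 1/a_t)] = 1.610 km/s.
Second burn Δv₂ = |v₂ − v_a| = 1.121 km/s.
Δv = Δv₁ + Δv₂ = 1.700 + 1.121 = 2.821 km/s.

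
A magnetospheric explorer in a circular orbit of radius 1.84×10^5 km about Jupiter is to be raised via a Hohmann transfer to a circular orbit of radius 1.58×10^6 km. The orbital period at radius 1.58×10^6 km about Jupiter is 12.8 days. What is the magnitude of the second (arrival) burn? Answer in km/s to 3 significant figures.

From Kepler's third law T² = 4π²r³/μ at r = 1.58×10^6 km, T = 12.8 days = 12.8 × 86400 s = 1.10592×10^6 s: μ = 4π²r³/T² = 1.27316×10^8 km³/s².
Semi-major axis of the transfer orbit: a_t = (1.840×10^5 + 1.580×10^6)/2 = 8.820×10^5 km.
Circular speed at r = 1.580×10^6 km: v_c = √(μ/r) = 8.977 km/s.
Transfer-orbit speed at the same r (vis-viva, a = a_t): v_t = √[μ(2/r − 1/a_t)] = 4.100 km/s.
Δv₂ = |v_t − v_c| = |4.100 − 8.977| = 4.877 km/s.

Δv₂ = 4.88 km/s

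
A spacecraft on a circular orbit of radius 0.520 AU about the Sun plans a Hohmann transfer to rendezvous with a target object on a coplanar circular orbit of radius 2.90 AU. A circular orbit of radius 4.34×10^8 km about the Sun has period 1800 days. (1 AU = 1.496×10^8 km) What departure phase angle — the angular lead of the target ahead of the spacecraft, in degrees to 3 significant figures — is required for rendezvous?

From Kepler's third law T² = 4π²r³/μ at r = 4.34×10^8 km, T = 1800 days = 1800 × 86400 s = 1.5552×10^8 s: μ = 4π²r³/T² = 1.33431×10^11 km³/s².
In km: r₁ = 0.520 × 1.496×10^8 = 7.7792×10^7 km; r₂ = 2.90 × 1.496×10^8 = 4.3384×10^8 km.
Transfer-ellipse semi-major axis a_t = (r₁ + r₂)/2 = (7.7792×10^7 + 4.3384×10^8)/2 = 2.55816×10^8 km.
Transfer time t = π√(a_t³/μ) = 3.5190×10^7 s.
The target's mean motion on its circular orbit is ω₂ = √(μ/r₂³) = 4.0423×10^-8 rad/s.
Angle swept by the target during transfer: ω₂·t = 1.4225 rad = 81.50°.
Arrival is 180° from departure on the ellipse, so φ = 180° − 81.50° = 98.5°.

φ = 98.5°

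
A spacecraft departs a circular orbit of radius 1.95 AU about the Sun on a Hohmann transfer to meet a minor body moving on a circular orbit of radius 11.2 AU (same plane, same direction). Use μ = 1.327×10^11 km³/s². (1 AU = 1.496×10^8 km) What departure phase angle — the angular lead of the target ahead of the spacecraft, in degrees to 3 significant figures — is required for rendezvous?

φ = 99.0°

In km: r₁ = 1.95 × 1.496×10^8 = 2.9172×10^8 km; r₂ = 11.2 × 1.496×10^8 = 1.67552×10^9 km.
Semi-major axis of the transfer orbit: a_t = (2.9172×10^8 + 1.67552×10^9)/2 = 9.8362×10^8 km.
Transfer time t = π√(a_t³/μ) = 2.660×10^8 s.
Target angular speed ω₂ = √(μ/r₂³) = 5.311×10^-9 rad/s.
Angle swept by the target during transfer: ω₂·t = 1.413 rad = 80.96°.
The spacecraft traverses 180° on the transfer ellipse, so the target must lead by 180° − 80.96° = 99.0°.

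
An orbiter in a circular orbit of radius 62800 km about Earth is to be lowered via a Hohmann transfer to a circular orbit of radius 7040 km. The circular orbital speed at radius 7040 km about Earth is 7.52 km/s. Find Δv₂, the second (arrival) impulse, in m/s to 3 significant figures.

From the circular-orbit relation v² = μ/r at r = 7040 km: μ = v²r = (7.52)² × 7040 = 3.98115×10^5 km³/s².
The Hohmann ellipse has a_t = (r₁ + r₂)/2 = 34920 km.
On the circular orbit at r = 7040 km, v_c = √(μ/r) = 7.5200 km/s.
Vis-viva on the transfer ellipse at r = 7040 km gives v_t = √[μ(2/r − 1/a_t)] = 10.085 km/s.
Δv₂ = |v_t − v_c| = |10.085 − 7.5200| = 2.565 km/s.

Δv₂ = 2560 m/s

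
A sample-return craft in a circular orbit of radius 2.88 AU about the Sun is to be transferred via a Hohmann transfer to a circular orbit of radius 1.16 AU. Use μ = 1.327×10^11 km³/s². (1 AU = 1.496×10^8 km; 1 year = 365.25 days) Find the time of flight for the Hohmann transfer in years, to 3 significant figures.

t = 1.44 years

In km: r₁ = 2.88 × 1.496×10^8 = 4.30848×10^8 km; r₂ = 1.16 × 1.496×10^8 = 1.73536×10^8 km.
The Hohmann ellipse has a_t = (r₁ + r₂)/2 = 3.02192×10^8 km.
Transfer time t = π√(a_t³/μ) = π√((3.02192×10^8)³ / 1.327×10^11) = 4.530×10^7 s.
Converting: 4.530×10^7 s ÷ 3.15576×10^7 s/year (365.25 × 86400) = 1.44 years.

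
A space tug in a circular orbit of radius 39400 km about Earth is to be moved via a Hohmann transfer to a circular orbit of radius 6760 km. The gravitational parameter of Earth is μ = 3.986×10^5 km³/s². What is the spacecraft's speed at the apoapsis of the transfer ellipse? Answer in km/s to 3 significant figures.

v = 1.72 km/s

Transfer-ellipse semi-major axis a_t = (r₁ + r₂)/2 = (39400 + 6760)/2 = 23080 km.
The apoapsis of the transfer ellipse is at r = 39400 km.
Vis-viva: v = √[μ(2/r − 1/a_t)] = √[3.986×10^5 × (2/39400 − 1/23080)] = 1.721 km/s.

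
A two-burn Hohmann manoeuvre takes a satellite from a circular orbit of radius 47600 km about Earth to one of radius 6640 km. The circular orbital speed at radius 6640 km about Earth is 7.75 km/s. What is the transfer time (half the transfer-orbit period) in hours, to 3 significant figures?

t = 6.17 hours

From the circular-orbit relation v² = μ/r at r = 6640 km: μ = v²r = (7.75)² × 6640 = 3.98815×10^5 km³/s².
Transfer-ellipse semi-major axis a_t = (r₁ + r₂)/2 = (47600 + 6640)/2 = 27120 km.
Transfer time t = π√(a_t³/μ) = π√((27120)³ / 3.98815×10^5) = 22220 s.
Converting: 22220 s ÷ 3600 s/hour = 6.17 hours.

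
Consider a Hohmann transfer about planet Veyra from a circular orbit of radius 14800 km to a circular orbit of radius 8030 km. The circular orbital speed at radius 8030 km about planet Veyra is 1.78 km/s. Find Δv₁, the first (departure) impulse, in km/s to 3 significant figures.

From the circular-orbit relation v² = μ/r at r = 8030 km: μ = v²r = (1.78)² × 8030 = 25442.3 km³/s².
Transfer-ellipse semi-major axis a_t = (r₁ + r₂)/2 = (14800 + 8030)/2 = 11415 km.
On the circular orbit at r = 14800 km, v_c = √(μ/r) = 1.311134 km/s.
Vis-viva on the transfer ellipse at r = 14800 km gives v_t = √[μ(2/r − 1/a_t)] = 1.099681 km/s.
Δv₁ = |v_t − v_c| = |1.099681 − 1.311134| = 0.2115 km/s.

Δv₁ = 0.211 km/s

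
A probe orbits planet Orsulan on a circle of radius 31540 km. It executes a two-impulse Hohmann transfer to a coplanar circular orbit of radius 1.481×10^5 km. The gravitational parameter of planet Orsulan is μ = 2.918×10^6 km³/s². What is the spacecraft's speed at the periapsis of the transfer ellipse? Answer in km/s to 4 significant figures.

v = 12.35 km/s

Transfer-ellipse semi-major axis a_t = (r₁ + r₂)/2 = (31540 + 1.481×10^5)/2 = 89820 km.
At periapsis, r = 31540 km.
Applying v² = μ(2/r − 1/a_t): v = 12.35 km/s.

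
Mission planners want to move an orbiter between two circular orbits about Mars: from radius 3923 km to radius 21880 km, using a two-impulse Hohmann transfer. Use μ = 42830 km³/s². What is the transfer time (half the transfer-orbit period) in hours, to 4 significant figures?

Semi-major axis of the transfer orbit: a_t = (3923 + 21880)/2 = 12901.5 km.
Half the transfer-orbit period gives t = π√(a_t³/μ) = 22245 s.
Converting: 22245 s ÷ 3600 s/hour = 6.179 hours.

t = 6.179 hours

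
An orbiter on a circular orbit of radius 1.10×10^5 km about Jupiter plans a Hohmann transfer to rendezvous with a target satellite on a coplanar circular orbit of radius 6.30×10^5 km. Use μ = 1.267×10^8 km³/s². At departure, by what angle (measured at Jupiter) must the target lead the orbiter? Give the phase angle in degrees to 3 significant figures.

φ = 99.0°

Semi-major axis of the transfer orbit: a_t = (1.100×10^5 + 6.300×10^5)/2 = 3.700×10^5 km.
The half-period of the transfer ellipse is t = π√(a_t³/μ) = 62815 s.
Target angular speed ω₂ = √(μ/r₂³) = 2.2510×10^-5 rad/s.
Angle swept by the target during transfer: ω₂·t = 1.41397 rad = 81.01°.
The orbiter traverses 180° on the transfer ellipse, so the target must lead by 180° − 81.01° = 99.0°.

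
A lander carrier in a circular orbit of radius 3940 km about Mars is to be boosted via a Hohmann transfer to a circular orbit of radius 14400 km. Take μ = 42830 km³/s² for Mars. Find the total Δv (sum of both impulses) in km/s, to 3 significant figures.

Semi-major axis of the transfer orbit: a_t = (3940 + 14400)/2 = 9170 km.
Circular speed at r₁: v₁ = √(μ/r₁) = √(42830/3940) = 3.29705 km/s.
Transfer-orbit speed at r₁ (v² = μ(2/r − 1/a)): v_p = √[μ(2/r₁ − 1/a_t)] = 4.13164 km/s.
First burn Δv₁ = |v_p − v₁| = 0.8346 km/s.
At r₂, v₂ = √(μ/r₂) = 1.72462 km/s.
Transfer-orbit speed at r₂: v_a = √[μ(2/r₂ − 1/a_t)] = 1.13046 km/s.
Second burn Δv₂ = |v₂ − v_a| = 0.5942 km/s.
Δv = Δv₁ + Δv₂ = 0.8346 + 0.5942 = 1.429 km/s.

Δv = 1.43 km/s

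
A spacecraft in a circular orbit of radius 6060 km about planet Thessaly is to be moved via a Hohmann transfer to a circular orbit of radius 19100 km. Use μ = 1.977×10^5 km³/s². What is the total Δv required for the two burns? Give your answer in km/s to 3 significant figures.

Δv = 2.31 km/s

The Hohmann ellipse has a_t = (r₁ + r₂)/2 = 12580 km.
At r₁ the circular-orbit speed is v₁ = √(μ/r₁) = 5.712 km/s.
Transfer-orbit speed at r₁ (v² = μ(2/r − 1/a)): v_p = √[μ(2/r₁ − 1/a_t)] = 7.038 km/s.
First burn Δv₁ = |v_p − v₁| = 1.326 km/s.
At r₂, v₂ = √(μ/r₂) = 3.2173 km/s.
Transfer-orbit speed at r₂: v_a = √[μ(2/r₂ − 1/a_t)] = 2.2330 km/s.
Second burn Δv₂ = |v₂ − v_a| = 0.9843 km/s.
Total Δv = Δv₁ + Δv₂ = 2.310 km/s.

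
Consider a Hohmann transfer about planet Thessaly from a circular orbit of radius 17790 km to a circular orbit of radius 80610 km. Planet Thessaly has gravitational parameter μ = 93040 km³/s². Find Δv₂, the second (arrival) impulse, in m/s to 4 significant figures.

The Hohmann ellipse has a_t = (r₁ + r₂)/2 = 49200 km.
On the circular orbit at r = 80610 km, v_c = √(μ/r) = 1.0743 km/s.
Vis-viva on the transfer ellipse at r = 80610 km gives v_t = √[μ(2/r − 1/a_t)] = 0.64602 km/s.
Δv₂ = |v_t − v_c| = |0.64602 − 1.0743| = 0.4283 km/s.

Δv₂ = 428.3 m/s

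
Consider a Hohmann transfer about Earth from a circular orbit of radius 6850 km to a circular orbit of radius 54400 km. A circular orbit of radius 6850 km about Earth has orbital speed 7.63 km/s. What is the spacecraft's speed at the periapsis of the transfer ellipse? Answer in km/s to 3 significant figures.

From the circular-orbit relation v² = μ/r at r = 6850 km: μ = v²r = (7.63)² × 6850 = 3.98786×10^5 km³/s².
Semi-major axis of the transfer orbit: a_t = (6850 + 54400)/2 = 30625 km.
The periapsis of the transfer ellipse is at r = 6850 km.
From the vis-viva equation, v = √[μ(2/r − 1/a_t)] = 10.17 km/s.

v = 10.2 km/s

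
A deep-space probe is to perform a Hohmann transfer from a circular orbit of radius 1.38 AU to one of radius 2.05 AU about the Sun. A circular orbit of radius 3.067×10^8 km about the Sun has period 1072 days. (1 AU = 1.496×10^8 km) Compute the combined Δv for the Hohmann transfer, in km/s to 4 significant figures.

Δv = 4.509 km/s

From Kepler's third law T² = 4π²r³/μ at r = 3.067×10^8 km, T = 1072 days = 1072 × 86400 s = 9.26208×10^7 s: μ = 4π²r³/T² = 1.32765×10^11 km³/s².
In km: r₁ = 1.38 × 1.496×10^8 = 2.06448×10^8 km; r₂ = 2.05 × 1.496×10^8 = 3.0668×10^8 km.
Transfer-ellipse semi-major axis a_t = (r₁ + r₂)/2 = (2.06448×10^8 + 3.0668×10^8)/2 = 2.56564×10^8 km.
Circular speed at r₁: v₁ = √(μ/r₁) = √(1.32765×10^11/2.06448×10^8) = 25.35927 km/s.
Transfer-orbit speed at r₁ (vis-viva equation): v_p = √[μ(2/r₁ − 1/a_t)] = 27.72564 km/s.
First burn Δv₁ = |v_p − v₁| = 2.3664 km/s.
At r₂, v₂ = √(μ/r₂) = 20.8065 km/s.
Transfer-orbit speed at r₂: v_a = √[μ(2/r₂ − 1/a_t)] = 18.6641 km/s.
Second burn Δv₂ = |v₂ − v_a| = 2.1424 km/s.
Total Δv = Δv₁ + Δv₂ = 4.509 km/s.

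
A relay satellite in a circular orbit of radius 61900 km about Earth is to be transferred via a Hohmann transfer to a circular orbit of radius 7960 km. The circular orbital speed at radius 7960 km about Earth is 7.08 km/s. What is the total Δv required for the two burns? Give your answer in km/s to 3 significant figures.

From the circular-orbit relation v² = μ/r at r = 7960 km: μ = v²r = (7.08)² × 7960 = 3.99006×10^5 km³/s².
Semi-major axis of the transfer orbit: a_t = (61900 + 7960)/2 = 34930 km.
At r₁ the circular-orbit speed is v₁ = √(μ/r₁) = 2.539 km/s.
On the transfer ellipse at r₁, vis-viva gives v_a = √[μ(2/r₁ − 1/a_t)] = 1.212 km/s.
First burn Δv₁ = |v_a − v₁| = 1.327 km/s.
At r₂, v₂ = √(μ/r₂) = 7.080 km/s.
Transfer-orbit speed at r₂: v_p = √[μ(2/r₂ − 1/a_t)] = 9.425 km/s.
Second burn Δv₂ = |v₂ − v_p| = 2.345 km/s.
Δv = Δv₁ + Δv₂ = 1.327 + 2.345 = 3.672 km/s.

Δv = 3.67 km/s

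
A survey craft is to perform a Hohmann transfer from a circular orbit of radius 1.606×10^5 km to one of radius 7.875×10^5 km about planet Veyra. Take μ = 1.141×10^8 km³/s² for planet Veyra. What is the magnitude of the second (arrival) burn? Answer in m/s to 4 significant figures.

Semi-major axis of the transfer orbit: a_t = (1.606×10^5 + 7.875×10^5)/2 = 4.7405×10^5 km.
On the circular orbit at r = 7.875×10^5 km, v_c = √(μ/r) = 12.037 km/s.
Vis-viva on the transfer ellipse at r = 7.875×10^5 km gives v_t = √[μ(2/r − 1/a_t)] = 7.0061 km/s.
Δv₂ = |v_t − v_c| = |7.0061 − 12.037| = 5.031 km/s.

Δv₂ = 5031 m/s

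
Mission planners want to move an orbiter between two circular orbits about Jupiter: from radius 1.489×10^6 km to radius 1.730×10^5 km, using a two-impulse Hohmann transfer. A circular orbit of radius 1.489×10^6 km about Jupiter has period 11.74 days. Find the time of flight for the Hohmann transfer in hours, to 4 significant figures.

From Kepler's third law T² = 4π²r³/μ at r = 1.489×10^6 km, T = 11.74 days = 11.74 × 86400 s = 1.014336×10^6 s: μ = 4π²r³/T² = 1.26672×10^8 km³/s².
Transfer-ellipse semi-major axis a_t = (r₁ + r₂)/2 = (1.489×10^6 + 1.730×10^5)/2 = 8.310×10^5 km.
By Kepler's third law the transfer-orbit period is T = 2π√(a_t³/μ), so t = T/2 = 2.1145×10^5 s.
Converting: 2.1145×10^5 s ÷ 3600 s/hour = 58.74 hours.

t = 58.74 hours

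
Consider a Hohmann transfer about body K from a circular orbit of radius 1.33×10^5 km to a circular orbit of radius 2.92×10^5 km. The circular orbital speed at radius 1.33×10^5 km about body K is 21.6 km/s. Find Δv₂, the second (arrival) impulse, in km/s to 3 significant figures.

From the circular-orbit relation v² = μ/r at r = 1.33×10^5 km: μ = v²r = (21.6)² × 1.33×10^5 = 6.20525×10^7 km³/s².
Semi-major axis of the transfer orbit: a_t = (1.330×10^5 + 2.920×10^5)/2 = 2.125×10^5 km.
On the circular orbit at r = 2.920×10^5 km, v_c = √(μ/r) = 14.578 km/s.
Transfer-orbit speed at the same r (vis-viva, a = a_t): v_t = √[μ(2/r − 1/a_t)] = 11.533 km/s.
Δv₂ = |v_t − v_c| = |11.533 − 14.578| = 3.045 km/s.

Δv₂ = 3.04 km/s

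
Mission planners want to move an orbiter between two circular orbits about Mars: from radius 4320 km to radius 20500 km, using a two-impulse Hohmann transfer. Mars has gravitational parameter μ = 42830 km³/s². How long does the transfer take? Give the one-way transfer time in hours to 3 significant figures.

t = 5.83 hours

The Hohmann ellipse has a_t = (r₁ + r₂)/2 = 12410 km.
By Kepler's third law the transfer-orbit period is T = 2π√(a_t³/μ), so t = T/2 = 20990 s.
Converting: 20990 s ÷ 3600 s/hour = 5.83 hours.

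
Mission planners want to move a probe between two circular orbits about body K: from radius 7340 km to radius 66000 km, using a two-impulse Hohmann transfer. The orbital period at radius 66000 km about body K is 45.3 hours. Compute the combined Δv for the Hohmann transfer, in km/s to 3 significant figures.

From Kepler's third law T² = 4π²r³/μ at r = 66000 km, T = 45.3 hours = 45.3 × 3600 s = 1.6308×10^5 s: μ = 4π²r³/T² = 4.26766×10^5 km³/s².
Semi-major axis of the transfer orbit: a_t = (7340 + 66000)/2 = 36670 km.
At r₁ the circular-orbit speed is v₁ = √(μ/r₁) = 7.625 km/s.
On the transfer ellipse at r₁, v² = μ(2/r − 1/a) gives v_p = √[μ(2/r₁ − 1/a_t)] = 10.23 km/s.
First burn Δv₁ = |v_p − v₁| = 2.605 km/s.
Circular speed at r₂: v₂ = √(μ/r₂) = 2.543 km/s.
Transfer-orbit speed at r₂: v_a = √[μ(2/r₂ − 1/a_t)] = 1.138 km/s.
Second burn Δv₂ = |v₂ − v_a| = 1.405 km/s.
Total Δv = Δv₁ + Δv₂ = 4.010 km/s.

Δv = 4.01 km/s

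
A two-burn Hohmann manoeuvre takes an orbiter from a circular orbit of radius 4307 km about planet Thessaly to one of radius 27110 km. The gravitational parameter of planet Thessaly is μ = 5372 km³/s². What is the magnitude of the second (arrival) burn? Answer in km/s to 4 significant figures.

Transfer-ellipse semi-major axis a_t = (r₁ + r₂)/2 = (4307 + 27110)/2 = 15708.5 km.
On the circular orbit at r = 27110 km, v_c = √(μ/r) = 0.44515 km/s.
Vis-viva on the transfer ellipse at r = 27110 km gives v_t = √[μ(2/r − 1/a_t)] = 0.23309 km/s.
Δv₂ = |v_t − v_c| = |0.23309 − 0.44515| = 0.2121 km/s.

Δv₂ = 0.2121 km/s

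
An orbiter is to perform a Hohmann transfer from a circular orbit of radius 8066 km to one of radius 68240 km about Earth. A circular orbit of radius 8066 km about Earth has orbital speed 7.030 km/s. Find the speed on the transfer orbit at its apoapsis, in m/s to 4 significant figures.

From the circular-orbit relation v² = μ/r at r = 8066 km: μ = v²r = (7.030)² × 8066 = 3.98629×10^5 km³/s².
Transfer-ellipse semi-major axis a_t = (r₁ + r₂)/2 = (8066 + 68240)/2 = 38153 km.
At apoapsis, r = 68240 km.
From the vis-viva equation, v = √[μ(2/r − 1/a_t)] = 1.111 km/s.

v = 1111 m/s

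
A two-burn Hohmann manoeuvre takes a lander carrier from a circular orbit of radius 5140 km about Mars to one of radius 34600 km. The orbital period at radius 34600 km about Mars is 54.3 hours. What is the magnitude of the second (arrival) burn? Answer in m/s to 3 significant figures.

Δv₂ = 546 m/s

From Kepler's third law T² = 4π²r³/μ at r = 34600 km, T = 54.3 hours = 54.3 × 3600 s = 1.9548×10^5 s: μ = 4π²r³/T² = 42794.0 km³/s².
The Hohmann ellipse has a_t = (r₁ + r₂)/2 = 19870 km.
Circular speed at r = 34600 km: v_c = √(μ/r) = 1.1121 km/s.
Transfer-orbit speed at the same r (vis-viva, a = a_t): v_t = √[μ(2/r − 1/a_t)] = 0.56563 km/s.
Δv₂ = |v_t − v_c| = |0.56563 − 1.1121| = 0.5465 km/s.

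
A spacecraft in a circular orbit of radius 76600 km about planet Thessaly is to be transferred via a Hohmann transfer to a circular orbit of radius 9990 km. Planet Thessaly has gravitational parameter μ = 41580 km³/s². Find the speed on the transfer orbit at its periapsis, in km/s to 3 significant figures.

v = 2.71 km/s

The Hohmann ellipse has a_t = (r₁ + r₂)/2 = 43295 km.
At periapsis, r = 9990 km.
Applying v² = μ(2/r − 1/a_t): v = 2.714 km/s.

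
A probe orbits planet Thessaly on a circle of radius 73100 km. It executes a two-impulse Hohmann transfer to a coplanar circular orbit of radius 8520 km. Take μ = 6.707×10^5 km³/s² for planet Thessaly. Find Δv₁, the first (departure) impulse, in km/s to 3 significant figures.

The Hohmann ellipse has a_t = (r₁ + r₂)/2 = 40810 km.
Circular speed at r = 73100 km: v_c = √(μ/r) = 3.029 km/s.
Transfer-orbit speed at the same r (vis-viva, a = a_t): v_t = √[μ(2/r − 1/a_t)] = 1.384 km/s.
Δv₁ = |v_t − v_c| = |1.384 − 3.029| = 1.645 km/s.

Δv₁ = 1.65 km/s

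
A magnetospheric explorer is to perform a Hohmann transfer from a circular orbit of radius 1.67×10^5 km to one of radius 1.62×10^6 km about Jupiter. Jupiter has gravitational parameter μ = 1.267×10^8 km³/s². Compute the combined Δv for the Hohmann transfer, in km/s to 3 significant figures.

The Hohmann ellipse has a_t = (r₁ + r₂)/2 = 8.935×10^5 km.
Circular speed at r₁: v₁ = √(μ/r₁) = √(1.267×10^8/1.670×10^5) = 27.5442 km/s.
On the transfer ellipse at r₁, v² = μ(2/r − 1/a) gives v_p = √[μ(2/r₁ − 1/a_t)] = 37.0886 km/s.
First burn Δv₁ = |v_p − v₁| = 9.544 km/s.
At r₂, v₂ = √(μ/r₂) = 8.8436 km/s.
Transfer-orbit speed at r₂: v_a = √[μ(2/r₂ − 1/a_t)] = 3.8233 km/s.
Second burn Δv₂ = |v₂ − v_a| = 5.020 km/s.
Δv = Δv₁ + Δv₂ = 9.544 + 5.020 = 14.56 km/s.

Δv = 14.6 km/s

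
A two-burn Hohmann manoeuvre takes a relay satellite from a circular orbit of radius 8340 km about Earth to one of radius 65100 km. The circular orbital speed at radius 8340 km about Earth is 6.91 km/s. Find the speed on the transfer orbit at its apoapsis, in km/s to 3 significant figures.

From the circular-orbit relation v² = μ/r at r = 8340 km: μ = v²r = (6.91)² × 8340 = 3.98219×10^5 km³/s².
The Hohmann ellipse has a_t = (r₁ + r₂)/2 = 36720 km.
The apoapsis of the transfer ellipse is at r = 65100 km.
From the vis-viva equation, v = √[μ(2/r − 1/a_t)] = 1.179 km/s.

v = 1.18 km/s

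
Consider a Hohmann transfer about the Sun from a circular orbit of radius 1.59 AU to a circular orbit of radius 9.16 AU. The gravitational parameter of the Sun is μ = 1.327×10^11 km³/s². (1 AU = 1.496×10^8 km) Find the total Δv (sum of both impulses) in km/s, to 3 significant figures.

Δv = 11.7 km/s

In km: r₁ = 1.59 × 1.496×10^8 = 2.37864×10^8 km; r₂ = 9.16 × 1.496×10^8 = 1.370336×10^9 km.
Semi-major axis of the transfer orbit: a_t = (2.37864×10^8 + 1.370336×10^9)/2 = 8.041×10^8 km.
Circular speed at r₁: v₁ = √(μ/r₁) = √(1.327×10^11/2.37864×10^8) = 23.620 km/s.
On the transfer ellipse at r₁, vis-viva gives v_p = √[μ(2/r₁ − 1/a_t)] = 30.834 km/s.
First burn Δv₁ = |v_p − v₁| = 7.214 km/s.
Circular speed at r₂: v₂ = √(μ/r₂) = 9.8406 km/s.
Transfer-orbit speed at r₂: v_a = √[μ(2/r₂ − 1/a_t)] = 5.3522 km/s.
Second burn Δv₂ = |v₂ − v_a| = 4.488 km/s.
Total Δv = Δv₁ + Δv₂ = 11.70 km/s.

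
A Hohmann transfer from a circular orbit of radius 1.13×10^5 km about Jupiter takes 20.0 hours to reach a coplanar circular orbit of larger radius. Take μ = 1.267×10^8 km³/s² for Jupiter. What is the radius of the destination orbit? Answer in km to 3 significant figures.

Transfer time t = 20.0 hours = 72000 s, and t = π√(a_t³/μ).
So a_t = (μ t²/π²)^(1/3) = (1.267×10^8 × (72000)² / π²)^(1/3) = 4.0524×10^5 km.
Since a_t = (r₁ + r₂)/2, r₂ = 2a_t − r₁ = 2×4.0524×10^5 − 1.130×10^5 = 6.9748×10^5 km.

r₂ = 6.97×10^5 km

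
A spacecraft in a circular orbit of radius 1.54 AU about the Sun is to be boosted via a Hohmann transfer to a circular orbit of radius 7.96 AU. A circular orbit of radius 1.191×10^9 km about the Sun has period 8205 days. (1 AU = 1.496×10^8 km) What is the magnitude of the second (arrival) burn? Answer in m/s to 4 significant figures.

From Kepler's third law T² = 4π²r³/μ at r = 1.191×10^9 km, T = 8205 days = 8205 × 86400 s = 7.08912×10^8 s: μ = 4π²r³/T² = 1.32712×10^11 km³/s².
In km: r₁ = 1.54 × 1.496×10^8 = 2.30384×10^8 km; r₂ = 7.96 × 1.496×10^8 = 1.190816×10^9 km.
The Hohmann ellipse has a_t = (r₁ + r₂)/2 = 7.106×10^8 km.
Circular speed at r = 1.190816×10^9 km: v_c = √(μ/r) = 10.557 km/s.
Transfer-orbit speed at the same r (vis-viva, a = a_t): v_t = √[μ(2/r − 1/a_t)] = 6.0110 km/s.
Δv₂ = |v_t − v_c| = |6.0110 − 10.557| = 4.546 km/s.

Δv₂ = 4546 m/s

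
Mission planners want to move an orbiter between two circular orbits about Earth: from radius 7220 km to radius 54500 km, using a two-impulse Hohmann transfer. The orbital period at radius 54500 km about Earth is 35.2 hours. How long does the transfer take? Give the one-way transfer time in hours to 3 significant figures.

From Kepler's third law T² = 4π²r³/μ at r = 54500 km, T = 35.2 hours = 35.2 × 3600 s = 1.2672×10^5 s: μ = 4π²r³/T² = 3.97978×10^5 km³/s².
Semi-major axis of the transfer orbit: a_t = (7220 + 54500)/2 = 30860 km.
Half the transfer-orbit period gives t = π√(a_t³/μ) = 27000 s.
Converting: 27000 s ÷ 3600 s/hour = 7.50 hours.

t = 7.50 hours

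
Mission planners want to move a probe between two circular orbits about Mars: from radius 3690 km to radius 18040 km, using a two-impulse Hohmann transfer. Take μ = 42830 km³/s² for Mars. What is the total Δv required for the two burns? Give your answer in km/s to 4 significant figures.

Δv = 1.626 km/s

Transfer-ellipse semi-major axis a_t = (r₁ + r₂)/2 = (3690 + 18040)/2 = 10865 km.
Circular speed at r₁: v₁ = √(μ/r₁) = √(42830/3690) = 3.4069 km/s.
On the transfer ellipse at r₁, vis-viva gives v_p = √[μ(2/r₁ − 1/a_t)] = 4.3900 km/s.
First burn Δv₁ = |v_p − v₁| = 0.9831 km/s.
At r₂, v₂ = √(μ/r₂) = 1.54083 km/s.
Transfer-orbit speed at r₂: v_a = √[μ(2/r₂ − 1/a_t)] = 0.897954 km/s.
Second burn Δv₂ = |v₂ − v_a| = 0.6429 km/s.
Total Δv = Δv₁ + Δv₂ = 1.626 km/s.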